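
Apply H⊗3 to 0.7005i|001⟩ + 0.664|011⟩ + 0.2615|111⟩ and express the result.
(0.3272 + 0.2477i)|000⟩ + (-0.3272 - 0.2477i)|001⟩ + (-0.3272 + 0.2477i)|010⟩ + (0.3272 - 0.2477i)|011⟩ + (0.1423 + 0.2477i)|100⟩ + (-0.1423 - 0.2477i)|101⟩ + (-0.1423 + 0.2477i)|110⟩ + (0.1423 - 0.2477i)|111⟩

H⊗3 gives amp(|y⟩) = (1/2√2) Σ_x (−1)^(x·y) amp(|x⟩), where x·y is the number of positions in which both x and y have a 1.
|000⟩: (0.7005i + 0.664 + 0.2615)/(2√2) = (0.3272 + 0.2477i)
|001⟩: (-0.7005i - 0.664 - 0.2615)/(2√2) = (-0.3272 - 0.2477i)
|010⟩: (0.7005i - 0.664 - 0.2615)/(2√2) = (-0.3272 + 0.2477i)
|011⟩: (-0.7005i + 0.664 + 0.2615)/(2√2) = (0.3272 - 0.2477i)
|100⟩: (0.7005i + 0.664 - 0.2615)/(2√2) = (0.1423 + 0.2477i)
|101⟩: (-0.7005i - 0.664 + 0.2615)/(2√2) = (-0.1423 - 0.2477i)
|110⟩: (0.7005i - 0.664 + 0.2615)/(2√2) = (-0.1423 + 0.2477i)
|111⟩: (-0.7005i + 0.664 - 0.2615)/(2√2) = (0.1423 - 0.2477i)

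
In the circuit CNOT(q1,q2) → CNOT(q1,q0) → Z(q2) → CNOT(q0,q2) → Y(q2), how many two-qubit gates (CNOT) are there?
3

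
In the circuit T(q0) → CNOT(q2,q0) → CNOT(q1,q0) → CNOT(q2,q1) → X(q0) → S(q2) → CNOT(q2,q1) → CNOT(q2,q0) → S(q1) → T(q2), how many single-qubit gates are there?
5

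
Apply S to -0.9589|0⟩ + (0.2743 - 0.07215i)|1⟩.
-0.9589|0⟩ + (0.07215 + 0.2743i)|1⟩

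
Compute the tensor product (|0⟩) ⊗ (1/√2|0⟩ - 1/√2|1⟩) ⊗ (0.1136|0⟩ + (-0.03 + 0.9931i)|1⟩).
0.08033|000⟩ + (-0.02121 + 0.7022i)|001⟩ - 0.08033|010⟩ + (0.02121 - 0.7022i)|011⟩

amp(|b₁b₂…⟩) = product of the factor amplitudes for bits b₁, b₂, …; only kets whose every factor amplitude is nonzero survive.
|000⟩: (1)(1/√2)(0.1136) = 0.08033
|001⟩: (1)(1/√2)(-0.03 + 0.9931i) = (-0.02121 + 0.7022i)
|010⟩: (1)(-1/√2)(0.1136) = -0.08033
|011⟩: (1)(-1/√2)(-0.03 + 0.9931i) = (0.02121 - 0.7022i)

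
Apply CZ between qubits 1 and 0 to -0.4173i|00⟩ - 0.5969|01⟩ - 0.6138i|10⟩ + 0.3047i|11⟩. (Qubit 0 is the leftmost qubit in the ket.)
-0.4173i|00⟩ - 0.5969|01⟩ - 0.6138i|10⟩ - 0.3047i|11⟩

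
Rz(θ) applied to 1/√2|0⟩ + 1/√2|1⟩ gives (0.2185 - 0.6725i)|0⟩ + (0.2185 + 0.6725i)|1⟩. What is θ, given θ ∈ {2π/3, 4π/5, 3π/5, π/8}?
4π/5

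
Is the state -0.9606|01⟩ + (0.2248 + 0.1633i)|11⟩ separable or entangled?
Separable

Writing the state as a|00⟩ + b|01⟩ + c|10⟩ + d|11⟩, it is a product state iff ad − bc = 0.
Here (a, b, c, d) = (0, -0.9606, 0, (0.2248 + 0.1633i)): ad − bc = (0)(0.2248 + 0.1633i) − (-0.9606)(0) = 0, so the state is separable.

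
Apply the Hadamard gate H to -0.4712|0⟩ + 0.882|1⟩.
0.2905|0⟩ - 0.9569|1⟩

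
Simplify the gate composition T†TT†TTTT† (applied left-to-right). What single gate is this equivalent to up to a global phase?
T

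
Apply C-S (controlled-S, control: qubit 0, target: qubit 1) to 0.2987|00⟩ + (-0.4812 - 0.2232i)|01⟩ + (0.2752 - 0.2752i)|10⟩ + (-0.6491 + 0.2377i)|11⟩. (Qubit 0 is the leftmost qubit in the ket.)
0.2987|00⟩ + (-0.4812 - 0.2232i)|01⟩ + (0.2752 - 0.2752i)|10⟩ + (-0.2377 - 0.6491i)|11⟩

C-S leaves the control-|0⟩ kets |00⟩, |01⟩ unchanged and applies S to qubit 1 on the control-|1⟩ pair (|10⟩, |11⟩).
S = [[1, 0], [0, i]].
With a = amp(|10⟩) = (0.2752 - 0.2752i) and b = amp(|11⟩) = (-0.6491 + 0.2377i):
new amp(|10⟩) = (1)·a = (0.2752 - 0.2752i)
new amp(|11⟩) = (i)·b = (-0.2377 - 0.6491i)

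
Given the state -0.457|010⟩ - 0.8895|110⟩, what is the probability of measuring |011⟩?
0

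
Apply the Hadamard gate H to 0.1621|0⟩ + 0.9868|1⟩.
0.8124|0⟩ - 0.5832|1⟩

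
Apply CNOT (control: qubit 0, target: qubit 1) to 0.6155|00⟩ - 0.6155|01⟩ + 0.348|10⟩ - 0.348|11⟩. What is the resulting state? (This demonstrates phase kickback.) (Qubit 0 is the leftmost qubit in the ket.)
0.6155|00⟩ - 0.6155|01⟩ - 0.348|10⟩ + 0.348|11⟩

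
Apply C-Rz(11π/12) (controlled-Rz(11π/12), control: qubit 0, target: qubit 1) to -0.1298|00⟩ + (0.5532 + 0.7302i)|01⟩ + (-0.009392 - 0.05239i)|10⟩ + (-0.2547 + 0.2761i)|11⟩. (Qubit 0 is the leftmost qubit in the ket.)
-0.1298|00⟩ + (0.5532 + 0.7302i)|01⟩ + (-0.05317 + 0.002473i)|10⟩ + (-0.307 - 0.2165i)|11⟩

C-Rz(11π/12) leaves the control-|0⟩ kets |00⟩, |01⟩ unchanged and applies Rz(11π/12) to qubit 1 on the control-|1⟩ pair (|10⟩, |11⟩).
Rz(11π/12) = [[e^(−iθ/2), 0], [0, e^(iθ/2)]] with e^(±iθ/2) = cos(θ/2) ± i·sin(θ/2); θ = 11π/12, cos(θ/2) ≈ 0.130526, sin(θ/2) ≈ 0.991445.
With a = amp(|10⟩) = (-0.009392 - 0.05239i) and b = amp(|11⟩) = (-0.2547 + 0.2761i):
new amp(|10⟩) = (0.130526 - 0.991445i)·a = (-0.05317 + 0.002473i)
new amp(|11⟩) = (0.130526 + 0.991445i)·b = (-0.307 - 0.2165i)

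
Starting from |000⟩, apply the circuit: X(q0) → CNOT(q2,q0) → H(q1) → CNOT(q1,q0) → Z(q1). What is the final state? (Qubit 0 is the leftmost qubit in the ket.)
-1/√2|010⟩ + 1/√2|100⟩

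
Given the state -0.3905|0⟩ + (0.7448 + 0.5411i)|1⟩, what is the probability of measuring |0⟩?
0.1525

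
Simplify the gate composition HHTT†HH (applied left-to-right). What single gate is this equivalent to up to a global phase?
I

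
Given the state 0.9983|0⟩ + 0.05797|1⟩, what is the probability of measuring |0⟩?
0.9966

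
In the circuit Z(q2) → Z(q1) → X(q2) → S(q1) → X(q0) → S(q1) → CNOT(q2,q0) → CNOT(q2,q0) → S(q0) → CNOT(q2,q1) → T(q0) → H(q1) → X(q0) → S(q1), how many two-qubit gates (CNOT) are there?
3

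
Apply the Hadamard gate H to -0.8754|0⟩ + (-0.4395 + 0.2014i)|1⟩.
(-0.9298 + 0.1424i)|0⟩ + (-0.3082 - 0.1424i)|1⟩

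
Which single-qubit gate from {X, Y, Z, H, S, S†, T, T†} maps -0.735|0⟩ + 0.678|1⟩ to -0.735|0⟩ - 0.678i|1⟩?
S†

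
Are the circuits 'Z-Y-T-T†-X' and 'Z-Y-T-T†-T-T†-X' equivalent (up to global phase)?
Yes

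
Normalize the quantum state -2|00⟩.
-|00⟩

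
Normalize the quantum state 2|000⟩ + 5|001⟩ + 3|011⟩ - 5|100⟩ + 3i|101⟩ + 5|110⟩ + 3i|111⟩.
0.1943|000⟩ + 0.4856|001⟩ + 0.2914|011⟩ - 0.4856|100⟩ + 0.2914i|101⟩ + 0.4856|110⟩ + 0.2914i|111⟩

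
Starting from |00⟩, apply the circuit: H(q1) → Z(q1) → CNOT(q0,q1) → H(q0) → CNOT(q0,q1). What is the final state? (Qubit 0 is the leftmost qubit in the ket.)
1/2|00⟩ - 1/2|01⟩ - 1/2|10⟩ + 1/2|11⟩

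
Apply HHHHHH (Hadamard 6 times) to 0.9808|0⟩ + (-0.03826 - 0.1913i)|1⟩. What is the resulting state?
0.9808|0⟩ + (-0.03826 - 0.1913i)|1⟩

H² = I, so an even number of Hadamards cancels: H^6 = I and the state is unchanged.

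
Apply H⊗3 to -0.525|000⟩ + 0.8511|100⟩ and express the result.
0.1153|000⟩ + 0.1153|001⟩ + 0.1153|010⟩ + 0.1153|011⟩ - 0.4865|100⟩ - 0.4865|101⟩ - 0.4865|110⟩ - 0.4865|111⟩

H⊗3 gives amp(|y⟩) = (1/2√2) Σ_x (−1)^(x·y) amp(|x⟩), where x·y is the number of positions in which both x and y have a 1.
|000⟩: (-0.525 + 0.8511)/(2√2) = 0.1153
|001⟩: (-0.525 + 0.8511)/(2√2) = 0.1153
|010⟩: (-0.525 + 0.8511)/(2√2) = 0.1153
|011⟩: (-0.525 + 0.8511)/(2√2) = 0.1153
|100⟩: (-0.525 - 0.8511)/(2√2) = -0.4865
|101⟩: (-0.525 - 0.8511)/(2√2) = -0.4865
|110⟩: (-0.525 - 0.8511)/(2√2) = -0.4865
|111⟩: (-0.525 - 0.8511)/(2√2) = -0.4865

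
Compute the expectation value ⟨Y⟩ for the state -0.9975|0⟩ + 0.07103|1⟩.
0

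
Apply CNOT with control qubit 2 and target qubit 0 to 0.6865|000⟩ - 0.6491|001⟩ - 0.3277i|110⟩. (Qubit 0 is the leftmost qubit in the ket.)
0.6865|000⟩ - 0.6491|101⟩ - 0.3277i|110⟩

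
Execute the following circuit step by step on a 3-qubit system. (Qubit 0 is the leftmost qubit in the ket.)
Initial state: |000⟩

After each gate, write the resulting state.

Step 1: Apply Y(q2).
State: i|001⟩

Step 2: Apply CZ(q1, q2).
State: i|001⟩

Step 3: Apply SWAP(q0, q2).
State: i|100⟩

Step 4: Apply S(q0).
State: -|100⟩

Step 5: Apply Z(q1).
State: -|100⟩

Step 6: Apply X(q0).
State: -|000⟩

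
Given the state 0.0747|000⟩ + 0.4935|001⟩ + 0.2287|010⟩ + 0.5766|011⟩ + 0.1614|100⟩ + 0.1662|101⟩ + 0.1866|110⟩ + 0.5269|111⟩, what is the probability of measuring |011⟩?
0.3325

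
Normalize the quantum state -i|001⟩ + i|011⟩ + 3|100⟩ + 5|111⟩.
-0.1667i|001⟩ + 0.1667i|011⟩ + 1/2|100⟩ + 0.8333|111⟩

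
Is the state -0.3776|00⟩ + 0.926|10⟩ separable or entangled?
Separable

Writing the state as a|00⟩ + b|01⟩ + c|10⟩ + d|11⟩, it is a product state iff ad − bc = 0.
Here (a, b, c, d) = (-0.3776, 0, 0.926, 0): ad − bc = (-0.3776)(0) − (0)(0.926) = 0, so the state is separable.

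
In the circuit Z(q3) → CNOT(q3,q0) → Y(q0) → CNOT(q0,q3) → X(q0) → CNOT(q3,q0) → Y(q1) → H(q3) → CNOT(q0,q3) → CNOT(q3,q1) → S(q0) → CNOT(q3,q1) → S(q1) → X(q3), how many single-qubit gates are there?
8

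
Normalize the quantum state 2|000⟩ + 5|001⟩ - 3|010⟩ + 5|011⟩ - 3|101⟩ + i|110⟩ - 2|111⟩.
0.2279|000⟩ + 0.5698|001⟩ - 0.3419|010⟩ + 0.5698|011⟩ - 0.3419|101⟩ + 0.114i|110⟩ - 0.2279|111⟩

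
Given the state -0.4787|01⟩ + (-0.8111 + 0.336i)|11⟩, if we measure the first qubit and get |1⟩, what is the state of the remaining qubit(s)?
(-0.9239 + 0.3827i)|1⟩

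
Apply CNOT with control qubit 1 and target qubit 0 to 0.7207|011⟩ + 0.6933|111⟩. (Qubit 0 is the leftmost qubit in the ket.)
0.6933|011⟩ + 0.7207|111⟩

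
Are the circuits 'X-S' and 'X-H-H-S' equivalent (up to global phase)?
Yes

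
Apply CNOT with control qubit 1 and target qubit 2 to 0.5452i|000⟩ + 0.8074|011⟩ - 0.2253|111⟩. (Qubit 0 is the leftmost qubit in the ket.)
0.5452i|000⟩ + 0.8074|010⟩ - 0.2253|110⟩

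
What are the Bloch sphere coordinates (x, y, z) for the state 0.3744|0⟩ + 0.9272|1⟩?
(0.6943, 0, -0.7195)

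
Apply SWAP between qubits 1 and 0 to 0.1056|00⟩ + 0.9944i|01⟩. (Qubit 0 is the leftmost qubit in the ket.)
0.1056|00⟩ + 0.9944i|10⟩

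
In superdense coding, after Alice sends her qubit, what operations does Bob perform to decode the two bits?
CNOT (Alice's qubit controls Bob's), then H on Alice's qubit, then measure both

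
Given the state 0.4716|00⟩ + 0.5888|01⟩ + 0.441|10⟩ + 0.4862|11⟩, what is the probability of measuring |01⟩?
0.3467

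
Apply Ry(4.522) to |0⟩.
-0.6367|0⟩ + 0.7711|1⟩

Ry(4.522) = [[cos(θ/2), −sin(θ/2)], [sin(θ/2), cos(θ/2)]]; θ = 4.522, cos(θ/2) ≈ -0.636694, sin(θ/2) ≈ 0.771116.
With a = amp(|0⟩) = 1 and b = amp(|1⟩) = 0:
new amp(|0⟩) = (-0.636694)·a + (-0.771116)·b = -0.6367
new amp(|1⟩) = (0.771116)·a + (-0.636694)·b = 0.7711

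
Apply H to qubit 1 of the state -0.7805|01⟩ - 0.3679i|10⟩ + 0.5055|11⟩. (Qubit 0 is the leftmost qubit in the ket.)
-0.5519|00⟩ + 0.5519|01⟩ + (0.3574 - 0.2601i)|10⟩ + (-0.3574 - 0.2601i)|11⟩

H on qubit 1 mixes each pair of kets that differ only in qubit 1: amplitudes (a, b) of (|…0…⟩, |…1…⟩) become ((a + b)/√2, (a − b)/√2). Kets absent from the input have amplitude 0.
(|00⟩, |01⟩): (a, b) = (0, -0.7805) → (-0.5519, 0.5519)
(|10⟩, |11⟩): (a, b) = (-0.3679i, 0.5055) → ((0.3574 - 0.2601i), (-0.3574 - 0.2601i))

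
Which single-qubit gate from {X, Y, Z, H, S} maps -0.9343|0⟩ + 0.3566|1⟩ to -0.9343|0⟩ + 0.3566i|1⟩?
S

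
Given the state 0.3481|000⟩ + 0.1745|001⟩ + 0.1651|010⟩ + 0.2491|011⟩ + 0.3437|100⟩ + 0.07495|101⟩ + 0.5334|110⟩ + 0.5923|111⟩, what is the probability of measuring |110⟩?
0.2845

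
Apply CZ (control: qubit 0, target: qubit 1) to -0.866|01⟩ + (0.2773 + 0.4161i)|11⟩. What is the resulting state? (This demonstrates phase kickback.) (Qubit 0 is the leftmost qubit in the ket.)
-0.866|01⟩ + (-0.2773 - 0.4161i)|11⟩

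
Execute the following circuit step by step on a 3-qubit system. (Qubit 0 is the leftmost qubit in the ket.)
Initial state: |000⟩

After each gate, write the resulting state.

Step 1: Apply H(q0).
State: 1/√2|000⟩ + 1/√2|100⟩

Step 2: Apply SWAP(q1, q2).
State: 1/√2|000⟩ + 1/√2|100⟩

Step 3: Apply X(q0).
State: 1/√2|000⟩ + 1/√2|100⟩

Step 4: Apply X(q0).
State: 1/√2|000⟩ + 1/√2|100⟩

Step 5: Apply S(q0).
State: 1/√2|000⟩ + (1/√2)i|100⟩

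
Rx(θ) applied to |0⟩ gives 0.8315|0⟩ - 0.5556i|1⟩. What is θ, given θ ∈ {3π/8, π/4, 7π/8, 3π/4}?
3π/8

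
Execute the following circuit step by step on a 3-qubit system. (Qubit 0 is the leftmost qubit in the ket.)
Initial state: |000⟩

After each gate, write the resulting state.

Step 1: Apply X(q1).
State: |010⟩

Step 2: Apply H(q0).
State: 1/√2|010⟩ + 1/√2|110⟩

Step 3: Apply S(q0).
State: 1/√2|010⟩ + (1/√2)i|110⟩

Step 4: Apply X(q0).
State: (1/√2)i|010⟩ + 1/√2|110⟩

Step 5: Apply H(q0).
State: (1/2 + (1/2)i)|010⟩ + (-1/2 + (1/2)i)|110⟩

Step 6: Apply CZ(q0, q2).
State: (1/2 + (1/2)i)|010⟩ + (-1/2 + (1/2)i)|110⟩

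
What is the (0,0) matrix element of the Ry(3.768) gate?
-0.3081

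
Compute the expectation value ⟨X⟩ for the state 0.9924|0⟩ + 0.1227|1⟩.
0.2435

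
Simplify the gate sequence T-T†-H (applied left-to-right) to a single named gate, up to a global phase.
H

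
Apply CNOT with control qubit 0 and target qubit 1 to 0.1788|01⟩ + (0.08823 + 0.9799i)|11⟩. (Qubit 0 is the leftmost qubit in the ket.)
0.1788|01⟩ + (0.08823 + 0.9799i)|10⟩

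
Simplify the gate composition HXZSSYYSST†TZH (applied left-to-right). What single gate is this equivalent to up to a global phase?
Z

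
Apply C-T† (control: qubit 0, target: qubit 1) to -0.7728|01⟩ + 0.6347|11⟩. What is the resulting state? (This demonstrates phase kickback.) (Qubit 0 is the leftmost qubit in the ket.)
-0.7728|01⟩ + (0.4488 - 0.4488i)|11⟩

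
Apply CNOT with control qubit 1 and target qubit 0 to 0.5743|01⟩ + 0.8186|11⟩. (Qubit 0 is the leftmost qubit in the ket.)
0.8186|01⟩ + 0.5743|11⟩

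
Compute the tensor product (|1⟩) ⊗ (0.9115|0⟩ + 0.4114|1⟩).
0.9115|10⟩ + 0.4114|11⟩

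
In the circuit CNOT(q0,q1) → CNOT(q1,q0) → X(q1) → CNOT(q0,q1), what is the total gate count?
4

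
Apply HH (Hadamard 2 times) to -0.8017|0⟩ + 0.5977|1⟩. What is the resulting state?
-0.8017|0⟩ + 0.5977|1⟩

H² = I, so an even number of Hadamards cancels: H^2 = I and the state is unchanged.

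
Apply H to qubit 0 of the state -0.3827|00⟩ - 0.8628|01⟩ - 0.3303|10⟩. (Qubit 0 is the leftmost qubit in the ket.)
-0.5042|00⟩ - 0.6101|01⟩ - 0.03705|10⟩ - 0.6101|11⟩

H on qubit 0 mixes each pair of kets that differ only in qubit 0: amplitudes (a, b) of (|…0…⟩, |…1…⟩) become ((a + b)/√2, (a − b)/√2). Kets absent from the input have amplitude 0.
(|00⟩, |10⟩): (a, b) = (-0.3827, -0.3303) → (-0.5042, -0.03705)
(|01⟩, |11⟩): (a, b) = (-0.8628, 0) → (-0.6101, -0.6101)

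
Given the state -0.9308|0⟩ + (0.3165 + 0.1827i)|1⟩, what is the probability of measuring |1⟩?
0.1336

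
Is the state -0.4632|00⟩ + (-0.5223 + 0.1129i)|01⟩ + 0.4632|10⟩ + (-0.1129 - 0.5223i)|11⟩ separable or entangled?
Entangled

Writing the state as a|00⟩ + b|01⟩ + c|10⟩ + d|11⟩, it is a product state iff ad − bc = 0.
Here (a, b, c, d) = (-0.4632, (-0.5223 + 0.1129i), 0.4632, (-0.1129 - 0.5223i)): ad − bc = (-0.4632)(-0.1129 - 0.5223i) − (-0.5223 + 0.1129i)(0.4632) = (0.2942 + 0.1896i) ≠ 0, so the state is entangled.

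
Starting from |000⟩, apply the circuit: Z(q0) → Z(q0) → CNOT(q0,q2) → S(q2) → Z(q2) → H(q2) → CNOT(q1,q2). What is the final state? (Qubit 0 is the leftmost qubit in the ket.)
1/√2|000⟩ + 1/√2|001⟩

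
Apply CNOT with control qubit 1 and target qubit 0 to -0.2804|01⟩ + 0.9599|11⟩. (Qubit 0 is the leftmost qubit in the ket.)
0.9599|01⟩ - 0.2804|11⟩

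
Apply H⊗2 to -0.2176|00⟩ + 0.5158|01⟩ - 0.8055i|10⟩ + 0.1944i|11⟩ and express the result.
(0.1491 - 0.3056i)|00⟩ + (-0.3667 - 0.5i)|01⟩ + (0.1491 + 0.3056i)|10⟩ + (-0.3667 + 0.5i)|11⟩

H⊗2 gives amp(|y⟩) = (1/2) Σ_x (−1)^(x·y) amp(|x⟩), where x·y is the number of positions in which both x and y have a 1.
|00⟩: (-0.2176 + 0.5158 - 0.8055i + 0.1944i)/2 = (0.1491 - 0.3056i)
|01⟩: (-0.2176 - 0.5158 - 0.8055i - 0.1944i)/2 = (-0.3667 - 0.5i)
|10⟩: (-0.2176 + 0.5158 + 0.8055i - 0.1944i)/2 = (0.1491 + 0.3056i)
|11⟩: (-0.2176 - 0.5158 + 0.8055i + 0.1944i)/2 = (-0.3667 + 0.5i)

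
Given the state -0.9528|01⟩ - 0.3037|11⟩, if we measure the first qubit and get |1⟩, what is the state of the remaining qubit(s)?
-|1⟩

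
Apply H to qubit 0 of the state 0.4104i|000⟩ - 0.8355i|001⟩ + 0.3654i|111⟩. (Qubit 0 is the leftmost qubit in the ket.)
0.2902i|000⟩ - 0.5908i|001⟩ + 0.2584i|011⟩ + 0.2902i|100⟩ - 0.5908i|101⟩ - 0.2584i|111⟩

H on qubit 0 mixes each pair of kets that differ only in qubit 0: amplitudes (a, b) of (|…0…⟩, |…1…⟩) become ((a + b)/√2, (a − b)/√2). Kets absent from the input have amplitude 0.
(|000⟩, |100⟩): (a, b) = (0.4104i, 0) → (0.2902i, 0.2902i)
(|001⟩, |101⟩): (a, b) = (-0.8355i, 0) → (-0.5908i, -0.5908i)
(|011⟩, |111⟩): (a, b) = (0, 0.3654i) → (0.2584i, -0.2584i)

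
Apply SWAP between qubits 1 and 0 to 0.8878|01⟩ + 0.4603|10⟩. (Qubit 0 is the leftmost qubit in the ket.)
0.4603|01⟩ + 0.8878|10⟩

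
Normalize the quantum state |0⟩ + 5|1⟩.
0.1961|0⟩ + 0.9806|1⟩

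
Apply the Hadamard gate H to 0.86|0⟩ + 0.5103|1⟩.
0.9689|0⟩ + 0.2473|1⟩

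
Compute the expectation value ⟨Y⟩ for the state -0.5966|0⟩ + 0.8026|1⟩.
0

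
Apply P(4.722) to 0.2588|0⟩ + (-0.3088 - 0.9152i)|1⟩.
0.2588|0⟩ + (-0.9181 + 0.3i)|1⟩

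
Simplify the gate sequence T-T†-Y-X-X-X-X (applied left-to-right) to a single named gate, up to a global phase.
Y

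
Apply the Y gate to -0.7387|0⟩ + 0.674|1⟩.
-0.674i|0⟩ - 0.7387i|1⟩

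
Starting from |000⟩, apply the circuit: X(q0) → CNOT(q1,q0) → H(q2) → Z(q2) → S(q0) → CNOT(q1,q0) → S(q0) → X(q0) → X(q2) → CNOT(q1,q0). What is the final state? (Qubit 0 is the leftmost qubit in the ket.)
1/√2|000⟩ - 1/√2|001⟩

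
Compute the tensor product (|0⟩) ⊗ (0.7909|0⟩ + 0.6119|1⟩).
0.7909|00⟩ + 0.6119|01⟩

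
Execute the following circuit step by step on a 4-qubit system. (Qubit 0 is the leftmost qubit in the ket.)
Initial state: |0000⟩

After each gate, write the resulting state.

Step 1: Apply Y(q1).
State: i|0100⟩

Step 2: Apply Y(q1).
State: |0000⟩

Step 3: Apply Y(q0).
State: i|1000⟩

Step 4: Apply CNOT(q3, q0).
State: i|1000⟩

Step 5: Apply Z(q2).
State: i|1000⟩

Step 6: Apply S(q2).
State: i|1000⟩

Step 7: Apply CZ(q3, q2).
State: i|1000⟩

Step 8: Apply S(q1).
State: i|1000⟩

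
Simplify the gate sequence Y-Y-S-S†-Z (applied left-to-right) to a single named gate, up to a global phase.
Z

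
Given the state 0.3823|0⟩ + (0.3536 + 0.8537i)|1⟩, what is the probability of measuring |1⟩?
0.8538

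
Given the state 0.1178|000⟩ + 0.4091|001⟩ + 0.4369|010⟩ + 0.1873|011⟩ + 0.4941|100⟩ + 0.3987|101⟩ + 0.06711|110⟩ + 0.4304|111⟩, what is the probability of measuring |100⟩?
0.2441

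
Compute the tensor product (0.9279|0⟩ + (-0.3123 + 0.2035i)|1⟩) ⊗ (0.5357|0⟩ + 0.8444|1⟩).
0.4971|00⟩ + 0.7835|01⟩ + (-0.1673 + 0.109i)|10⟩ + (-0.2637 + 0.1718i)|11⟩

amp(|b₁b₂…⟩) = product of the factor amplitudes for bits b₁, b₂, …; only kets whose every factor amplitude is nonzero survive.
|00⟩: (0.9279)(0.5357) = 0.4971
|01⟩: (0.9279)(0.8444) = 0.7835
|10⟩: (-0.3123 + 0.2035i)(0.5357) = (-0.1673 + 0.109i)
|11⟩: (-0.3123 + 0.2035i)(0.8444) = (-0.2637 + 0.1718i)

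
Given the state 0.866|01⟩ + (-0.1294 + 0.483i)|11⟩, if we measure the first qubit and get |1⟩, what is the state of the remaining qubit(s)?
(-0.2588 + 0.9659i)|1⟩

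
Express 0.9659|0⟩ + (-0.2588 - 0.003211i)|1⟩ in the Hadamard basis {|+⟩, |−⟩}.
(0.5 - 0.002271i)|+⟩ + (0.866 + 0.002271i)|−⟩

With |ψ⟩ = α|0⟩ + β|1⟩, the Hadamard-basis coefficients are ⟨+|ψ⟩ = (α + β)/√2 and ⟨−|ψ⟩ = (α − β)/√2.
Here α = 0.9659, β = (-0.2588 - 0.003211i): (α + β)/√2 = (0.5 - 0.002271i), (α − β)/√2 = (0.866 + 0.002271i).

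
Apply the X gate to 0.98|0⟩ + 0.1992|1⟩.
0.1992|0⟩ + 0.98|1⟩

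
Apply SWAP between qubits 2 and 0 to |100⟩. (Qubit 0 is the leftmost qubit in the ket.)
|001⟩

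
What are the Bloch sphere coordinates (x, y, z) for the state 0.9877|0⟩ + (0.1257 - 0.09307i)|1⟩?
(0.2483, -0.1839, 0.9511)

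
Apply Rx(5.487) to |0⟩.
-0.9218|0⟩ - 0.3877i|1⟩

Rx(5.487) = [[cos(θ/2), −i·sin(θ/2)], [−i·sin(θ/2), cos(θ/2)]]; θ = 5.487, cos(θ/2) ≈ -0.921802, sin(θ/2) ≈ 0.387661.
With a = amp(|0⟩) = 1 and b = amp(|1⟩) = 0:
new amp(|0⟩) = (-0.921802)·a + (-0.387661i)·b = -0.9218
new amp(|1⟩) = (-0.387661i)·a + (-0.921802)·b = -0.3877i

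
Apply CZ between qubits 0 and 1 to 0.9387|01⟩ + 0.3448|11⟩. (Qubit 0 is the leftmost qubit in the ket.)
0.9387|01⟩ - 0.3448|11⟩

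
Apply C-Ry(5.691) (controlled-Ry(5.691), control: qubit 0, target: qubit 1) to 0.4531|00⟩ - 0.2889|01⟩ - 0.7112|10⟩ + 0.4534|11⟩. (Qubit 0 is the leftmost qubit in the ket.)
0.4531|00⟩ - 0.2889|01⟩ + 0.548|10⟩ - 0.6412|11⟩

C-Ry(5.691) leaves the control-|0⟩ kets |00⟩, |01⟩ unchanged and applies Ry(5.691) to qubit 1 on the control-|1⟩ pair (|10⟩, |11⟩).
Ry(5.691) = [[cos(θ/2), −sin(θ/2)], [sin(θ/2), cos(θ/2)]]; θ = 5.691, cos(θ/2) ≈ -0.956484, sin(θ/2) ≈ 0.291785.
With a = amp(|10⟩) = -0.7112 and b = amp(|11⟩) = 0.4534:
new amp(|10⟩) = (-0.956484)·a + (-0.291785)·b = 0.548
new amp(|11⟩) = (0.291785)·a + (-0.956484)·b = -0.6412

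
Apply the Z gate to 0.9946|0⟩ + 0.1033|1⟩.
0.9946|0⟩ - 0.1033|1⟩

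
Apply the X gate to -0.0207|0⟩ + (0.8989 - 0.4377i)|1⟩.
(0.8989 - 0.4377i)|0⟩ - 0.0207|1⟩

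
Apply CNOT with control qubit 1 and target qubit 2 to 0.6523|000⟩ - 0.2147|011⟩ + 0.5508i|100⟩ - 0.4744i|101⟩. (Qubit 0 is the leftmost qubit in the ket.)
0.6523|000⟩ - 0.2147|010⟩ + 0.5508i|100⟩ - 0.4744i|101⟩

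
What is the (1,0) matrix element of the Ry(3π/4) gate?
0.9239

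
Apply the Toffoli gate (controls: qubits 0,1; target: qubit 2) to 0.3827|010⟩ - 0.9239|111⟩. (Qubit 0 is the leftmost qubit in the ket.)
0.3827|010⟩ - 0.9239|110⟩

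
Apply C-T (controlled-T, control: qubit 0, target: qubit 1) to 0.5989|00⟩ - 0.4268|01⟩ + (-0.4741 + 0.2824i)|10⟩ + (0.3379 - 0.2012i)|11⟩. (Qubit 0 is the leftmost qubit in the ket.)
0.5989|00⟩ - 0.4268|01⟩ + (-0.4741 + 0.2824i)|10⟩ + (0.3812 + 0.09666i)|11⟩

C-T leaves the control-|0⟩ kets |00⟩, |01⟩ unchanged and applies T to qubit 1 on the control-|1⟩ pair (|10⟩, |11⟩).
T = [[1, 0], [0, (1/√2 + (1/√2)i)]].
With a = amp(|10⟩) = (-0.4741 + 0.2824i) and b = amp(|11⟩) = (0.3379 - 0.2012i):
new amp(|10⟩) = (1)·a = (-0.4741 + 0.2824i)
new amp(|11⟩) = (1/√2 + (1/√2)i)·b = (0.3812 + 0.09666i)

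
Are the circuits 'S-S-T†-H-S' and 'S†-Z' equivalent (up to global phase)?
No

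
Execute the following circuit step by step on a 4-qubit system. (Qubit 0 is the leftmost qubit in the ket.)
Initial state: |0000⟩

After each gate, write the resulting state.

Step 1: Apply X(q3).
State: |0001⟩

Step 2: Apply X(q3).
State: |0000⟩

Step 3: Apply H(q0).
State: 1/√2|0000⟩ + 1/√2|1000⟩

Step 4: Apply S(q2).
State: 1/√2|0000⟩ + 1/√2|1000⟩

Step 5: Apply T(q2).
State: 1/√2|0000⟩ + 1/√2|1000⟩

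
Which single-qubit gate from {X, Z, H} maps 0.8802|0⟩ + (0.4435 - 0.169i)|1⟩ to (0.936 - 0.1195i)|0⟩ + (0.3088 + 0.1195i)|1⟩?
H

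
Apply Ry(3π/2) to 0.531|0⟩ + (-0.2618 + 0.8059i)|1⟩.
(-0.1904 - 0.5699i)|0⟩ + (0.5606 - 0.5699i)|1⟩

Ry(3π/2) = [[cos(θ/2), −sin(θ/2)], [sin(θ/2), cos(θ/2)]]; θ = 3π/2, cos(θ/2) ≈ -0.707107, sin(θ/2) ≈ 0.707107.
With a = amp(|0⟩) = 0.531 and b = amp(|1⟩) = (-0.2618 + 0.8059i):
new amp(|0⟩) = (-0.707107)·a + (-0.707107)·b = (-0.1904 - 0.5699i)
new amp(|1⟩) = (0.707107)·a + (-0.707107)·b = (0.5606 - 0.5699i)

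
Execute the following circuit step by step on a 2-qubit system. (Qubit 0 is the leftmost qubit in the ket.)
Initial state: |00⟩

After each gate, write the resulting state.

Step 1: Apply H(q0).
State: 1/√2|00⟩ + 1/√2|10⟩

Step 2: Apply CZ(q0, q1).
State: 1/√2|00⟩ + 1/√2|10⟩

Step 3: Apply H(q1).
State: 1/2|00⟩ + 1/2|01⟩ + 1/2|10⟩ + 1/2|11⟩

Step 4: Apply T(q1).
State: 1/2|00⟩ + (1/√8 + (1/√8)i)|01⟩ + 1/2|10⟩ + (1/√8 + (1/√8)i)|11⟩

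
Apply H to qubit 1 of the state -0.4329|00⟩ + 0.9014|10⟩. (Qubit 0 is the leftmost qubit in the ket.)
-0.3061|00⟩ - 0.3061|01⟩ + 0.6374|10⟩ + 0.6374|11⟩

H on qubit 1 mixes each pair of kets that differ only in qubit 1: amplitudes (a, b) of (|…0…⟩, |…1…⟩) become ((a + b)/√2, (a − b)/√2). Kets absent from the input have amplitude 0.
(|00⟩, |01⟩): (a, b) = (-0.4329, 0) → (-0.3061, -0.3061)
(|10⟩, |11⟩): (a, b) = (0.9014, 0) → (0.6374, 0.6374)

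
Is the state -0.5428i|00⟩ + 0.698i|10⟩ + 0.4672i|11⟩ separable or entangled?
Entangled

Writing the state as a|00⟩ + b|01⟩ + c|10⟩ + d|11⟩, it is a product state iff ad − bc = 0.
Here (a, b, c, d) = (-0.5428i, 0, 0.698i, 0.4672i): ad − bc = (-0.5428i)(0.4672i) − (0)(0.698i) = 0.2536 ≠ 0, so the state is entangled.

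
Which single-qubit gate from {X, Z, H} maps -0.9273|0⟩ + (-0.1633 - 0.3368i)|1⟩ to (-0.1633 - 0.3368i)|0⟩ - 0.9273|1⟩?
X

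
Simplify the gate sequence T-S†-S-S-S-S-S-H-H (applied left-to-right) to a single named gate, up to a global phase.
T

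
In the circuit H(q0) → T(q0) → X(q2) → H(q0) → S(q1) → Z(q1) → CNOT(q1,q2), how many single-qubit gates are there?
6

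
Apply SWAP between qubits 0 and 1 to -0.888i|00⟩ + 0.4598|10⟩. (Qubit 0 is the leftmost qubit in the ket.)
-0.888i|00⟩ + 0.4598|01⟩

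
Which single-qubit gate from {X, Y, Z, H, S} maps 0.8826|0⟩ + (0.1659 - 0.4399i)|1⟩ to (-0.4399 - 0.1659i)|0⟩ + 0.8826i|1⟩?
Y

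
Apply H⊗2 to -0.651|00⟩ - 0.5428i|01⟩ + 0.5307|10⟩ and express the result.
(-0.06015 - 0.2714i)|00⟩ + (-0.06015 + 0.2714i)|01⟩ + (-0.5909 - 0.2714i)|10⟩ + (-0.5909 + 0.2714i)|11⟩

H⊗2 gives amp(|y⟩) = (1/2) Σ_x (−1)^(x·y) amp(|x⟩), where x·y is the number of positions in which both x and y have a 1.
|00⟩: (-0.651 - 0.5428i + 0.5307)/2 = (-0.06015 - 0.2714i)
|01⟩: (-0.651 + 0.5428i + 0.5307)/2 = (-0.06015 + 0.2714i)
|10⟩: (-0.651 - 0.5428i - 0.5307)/2 = (-0.5909 - 0.2714i)
|11⟩: (-0.651 + 0.5428i - 0.5307)/2 = (-0.5909 + 0.2714i)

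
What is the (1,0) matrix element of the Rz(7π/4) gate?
0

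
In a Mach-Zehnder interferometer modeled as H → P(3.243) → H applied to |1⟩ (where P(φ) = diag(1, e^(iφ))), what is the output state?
(0.9974 + 0.05062i)|0⟩ + (0.002569 - 0.05062i)|1⟩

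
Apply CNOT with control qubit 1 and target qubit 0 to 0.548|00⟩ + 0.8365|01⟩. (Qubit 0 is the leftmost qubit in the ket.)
0.548|00⟩ + 0.8365|11⟩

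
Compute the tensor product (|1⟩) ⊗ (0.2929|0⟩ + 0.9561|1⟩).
0.2929|10⟩ + 0.9561|11⟩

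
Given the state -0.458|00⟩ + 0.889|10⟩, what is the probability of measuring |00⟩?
0.2098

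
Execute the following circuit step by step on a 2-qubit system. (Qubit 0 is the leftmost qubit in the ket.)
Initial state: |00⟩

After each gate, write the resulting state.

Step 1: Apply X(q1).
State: |01⟩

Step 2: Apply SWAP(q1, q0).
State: |10⟩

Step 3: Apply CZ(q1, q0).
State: |10⟩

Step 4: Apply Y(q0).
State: -i|00⟩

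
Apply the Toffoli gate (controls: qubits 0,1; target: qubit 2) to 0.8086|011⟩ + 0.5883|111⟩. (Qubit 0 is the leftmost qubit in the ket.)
0.8086|011⟩ + 0.5883|110⟩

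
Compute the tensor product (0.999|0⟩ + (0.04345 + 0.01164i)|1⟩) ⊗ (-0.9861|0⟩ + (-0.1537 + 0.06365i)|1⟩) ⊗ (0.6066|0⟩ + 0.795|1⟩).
-0.5976|000⟩ - 0.7832|001⟩ + (-0.09314 + 0.03857i)|010⟩ + (-0.1221 + 0.05055i)|011⟩ + (-0.02599 - 0.006963i)|100⟩ + (-0.03406 - 0.009125i)|101⟩ + (-0.0045 + 0.0005924i)|110⟩ + (-0.005898 + 0.0007763i)|111⟩

amp(|b₁b₂…⟩) = product of the factor amplitudes for bits b₁, b₂, …; only kets whose every factor amplitude is nonzero survive.
|000⟩: (0.999)(-0.9861)(0.6066) = -0.5976
|001⟩: (0.999)(-0.9861)(0.795) = -0.7832
|010⟩: (0.999)(-0.1537 + 0.06365i)(0.6066) = (-0.09314 + 0.03857i)
|011⟩: (0.999)(-0.1537 + 0.06365i)(0.795) = (-0.1221 + 0.05055i)
|100⟩: (0.04345 + 0.01164i)(-0.9861)(0.6066) = (-0.02599 - 0.006963i)
|101⟩: (0.04345 + 0.01164i)(-0.9861)(0.795) = (-0.03406 - 0.009125i)
|110⟩: (0.04345 + 0.01164i)(-0.1537 + 0.06365i)(0.6066) = (-0.0045 + 0.0005924i)
|111⟩: (0.04345 + 0.01164i)(-0.1537 + 0.06365i)(0.795) = (-0.005898 + 0.0007763i)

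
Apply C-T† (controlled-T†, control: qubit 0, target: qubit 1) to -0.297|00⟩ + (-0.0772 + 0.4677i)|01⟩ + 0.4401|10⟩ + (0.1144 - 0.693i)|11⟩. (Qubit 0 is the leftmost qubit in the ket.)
-0.297|00⟩ + (-0.0772 + 0.4677i)|01⟩ + 0.4401|10⟩ + (-0.4091 - 0.5709i)|11⟩

C-T† leaves the control-|0⟩ kets |00⟩, |01⟩ unchanged and applies T† to qubit 1 on the control-|1⟩ pair (|10⟩, |11⟩).
T† = [[1, 0], [0, (1/√2 - (1/√2)i)]].
With a = amp(|10⟩) = 0.4401 and b = amp(|11⟩) = (0.1144 - 0.693i):
new amp(|10⟩) = (1)·a = 0.4401
new amp(|11⟩) = (1/√2 - (1/√2)i)·b = (-0.4091 - 0.5709i)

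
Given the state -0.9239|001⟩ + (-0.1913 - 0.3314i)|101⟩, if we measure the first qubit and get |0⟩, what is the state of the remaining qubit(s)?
-|01⟩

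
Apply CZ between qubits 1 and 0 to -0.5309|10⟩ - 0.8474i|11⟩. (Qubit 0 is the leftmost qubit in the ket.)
-0.5309|10⟩ + 0.8474i|11⟩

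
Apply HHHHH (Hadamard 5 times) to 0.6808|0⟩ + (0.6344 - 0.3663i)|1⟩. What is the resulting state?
(0.93 - 0.259i)|0⟩ + (0.03281 + 0.259i)|1⟩

H² = I, so H^5 = H: a single Hadamard. With (a, b) = (0.6808, (0.6344 - 0.3663i)), H gives ((a + b)/√2, (a − b)/√2) = ((0.93 - 0.259i), (0.03281 + 0.259i)).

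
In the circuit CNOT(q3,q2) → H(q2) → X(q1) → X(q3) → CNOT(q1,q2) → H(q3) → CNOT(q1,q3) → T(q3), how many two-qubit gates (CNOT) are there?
3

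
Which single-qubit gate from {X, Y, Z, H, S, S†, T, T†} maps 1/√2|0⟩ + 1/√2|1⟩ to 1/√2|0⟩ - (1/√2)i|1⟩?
S†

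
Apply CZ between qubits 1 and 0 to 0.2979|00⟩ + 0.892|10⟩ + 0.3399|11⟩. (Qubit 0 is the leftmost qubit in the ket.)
0.2979|00⟩ + 0.892|10⟩ - 0.3399|11⟩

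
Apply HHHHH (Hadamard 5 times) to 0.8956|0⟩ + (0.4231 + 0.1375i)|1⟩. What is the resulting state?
(0.9325 + 0.09723i)|0⟩ + (0.3341 - 0.09723i)|1⟩

H² = I, so H^5 = H: a single Hadamard. With (a, b) = (0.8956, (0.4231 + 0.1375i)), H gives ((a + b)/√2, (a − b)/√2) = ((0.9325 + 0.09723i), (0.3341 - 0.09723i)).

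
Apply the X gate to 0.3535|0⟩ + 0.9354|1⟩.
0.9354|0⟩ + 0.3535|1⟩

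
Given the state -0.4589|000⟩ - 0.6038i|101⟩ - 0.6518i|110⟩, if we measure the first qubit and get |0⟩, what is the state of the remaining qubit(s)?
-|00⟩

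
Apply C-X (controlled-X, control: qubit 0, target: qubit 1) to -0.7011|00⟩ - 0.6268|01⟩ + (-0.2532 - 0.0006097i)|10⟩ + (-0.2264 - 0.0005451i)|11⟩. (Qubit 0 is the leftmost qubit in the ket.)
-0.7011|00⟩ - 0.6268|01⟩ + (-0.2264 - 0.0005451i)|10⟩ + (-0.2532 - 0.0006097i)|11⟩

C-X leaves the control-|0⟩ kets |00⟩, |01⟩ unchanged and applies X to qubit 1 on the control-|1⟩ pair (|10⟩, |11⟩).
X = [[0, 1], [1, 0]].
With a = amp(|10⟩) = (-0.2532 - 0.0006097i) and b = amp(|11⟩) = (-0.2264 - 0.0005451i):
new amp(|10⟩) = (1)·b = (-0.2264 - 0.0005451i)
new amp(|11⟩) = (1)·a = (-0.2532 - 0.0006097i)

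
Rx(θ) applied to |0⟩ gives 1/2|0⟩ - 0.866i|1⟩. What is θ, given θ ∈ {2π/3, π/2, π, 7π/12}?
2π/3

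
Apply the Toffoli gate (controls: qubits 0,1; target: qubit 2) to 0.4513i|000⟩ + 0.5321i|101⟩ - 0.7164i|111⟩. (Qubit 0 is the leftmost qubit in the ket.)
0.4513i|000⟩ + 0.5321i|101⟩ - 0.7164i|110⟩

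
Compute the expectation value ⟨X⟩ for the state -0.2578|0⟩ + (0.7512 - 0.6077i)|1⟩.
-0.3873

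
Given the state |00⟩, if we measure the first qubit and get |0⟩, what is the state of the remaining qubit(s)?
|0⟩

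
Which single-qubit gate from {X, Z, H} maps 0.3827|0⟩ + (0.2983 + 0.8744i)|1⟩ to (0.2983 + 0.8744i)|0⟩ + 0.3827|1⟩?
X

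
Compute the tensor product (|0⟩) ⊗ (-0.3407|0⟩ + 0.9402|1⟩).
-0.3407|00⟩ + 0.9402|01⟩

amp(|b₁b₂…⟩) = product of the factor amplitudes for bits b₁, b₂, …; only kets whose every factor amplitude is nonzero survive.
|00⟩: (1)(-0.3407) = -0.3407
|01⟩: (1)(0.9402) = 0.9402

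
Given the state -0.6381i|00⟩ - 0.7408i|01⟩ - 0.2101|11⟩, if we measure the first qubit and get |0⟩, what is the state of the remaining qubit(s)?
-0.6526i|0⟩ - 0.7577i|1⟩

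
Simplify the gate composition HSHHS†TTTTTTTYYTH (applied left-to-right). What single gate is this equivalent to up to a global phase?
I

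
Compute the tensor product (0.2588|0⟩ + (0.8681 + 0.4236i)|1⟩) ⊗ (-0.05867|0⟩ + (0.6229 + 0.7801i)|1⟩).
-0.01518|00⟩ + (0.1612 + 0.2019i)|01⟩ + (-0.05093 - 0.02485i)|10⟩ + (0.2103 + 0.9411i)|11⟩

amp(|b₁b₂…⟩) = product of the factor amplitudes for bits b₁, b₂, …; only kets whose every factor amplitude is nonzero survive.
|00⟩: (0.2588)(-0.05867) = -0.01518
|01⟩: (0.2588)(0.6229 + 0.7801i) = (0.1612 + 0.2019i)
|10⟩: (0.8681 + 0.4236i)(-0.05867) = (-0.05093 - 0.02485i)
|11⟩: (0.8681 + 0.4236i)(0.6229 + 0.7801i) = (0.2103 + 0.9411i)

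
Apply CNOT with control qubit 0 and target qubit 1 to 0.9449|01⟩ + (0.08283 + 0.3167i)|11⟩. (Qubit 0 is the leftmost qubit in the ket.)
0.9449|01⟩ + (0.08283 + 0.3167i)|10⟩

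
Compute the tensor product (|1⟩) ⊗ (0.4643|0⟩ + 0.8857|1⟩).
0.4643|10⟩ + 0.8857|11⟩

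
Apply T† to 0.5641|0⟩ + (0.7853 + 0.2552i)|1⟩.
0.5641|0⟩ + (0.7357 - 0.3748i)|1⟩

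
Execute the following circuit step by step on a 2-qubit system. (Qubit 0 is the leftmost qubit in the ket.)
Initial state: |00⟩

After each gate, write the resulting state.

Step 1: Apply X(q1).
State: |01⟩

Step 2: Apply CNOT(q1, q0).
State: |11⟩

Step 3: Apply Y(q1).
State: -i|10⟩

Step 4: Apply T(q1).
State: -i|10⟩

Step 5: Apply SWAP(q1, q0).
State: -i|01⟩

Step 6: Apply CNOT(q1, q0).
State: -i|11⟩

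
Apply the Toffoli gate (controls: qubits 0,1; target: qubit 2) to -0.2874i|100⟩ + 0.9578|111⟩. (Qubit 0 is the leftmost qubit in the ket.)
-0.2874i|100⟩ + 0.9578|110⟩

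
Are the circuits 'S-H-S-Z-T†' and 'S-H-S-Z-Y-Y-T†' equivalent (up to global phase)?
Yes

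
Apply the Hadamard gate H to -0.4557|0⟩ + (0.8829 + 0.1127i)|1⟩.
(0.3021 + 0.07969i)|0⟩ + (-0.9465 - 0.07969i)|1⟩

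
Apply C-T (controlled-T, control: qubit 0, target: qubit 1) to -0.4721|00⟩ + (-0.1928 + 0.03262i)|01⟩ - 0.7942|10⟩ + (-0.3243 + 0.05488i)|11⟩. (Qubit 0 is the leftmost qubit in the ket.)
-0.4721|00⟩ + (-0.1928 + 0.03262i)|01⟩ - 0.7942|10⟩ + (-0.2681 - 0.1905i)|11⟩

C-T leaves the control-|0⟩ kets |00⟩, |01⟩ unchanged and applies T to qubit 1 on the control-|1⟩ pair (|10⟩, |11⟩).
T = [[1, 0], [0, (1/√2 + (1/√2)i)]].
With a = amp(|10⟩) = -0.7942 and b = amp(|11⟩) = (-0.3243 + 0.05488i):
new amp(|10⟩) = (1)·a = -0.7942
new amp(|11⟩) = (1/√2 + (1/√2)i)·b = (-0.2681 - 0.1905i)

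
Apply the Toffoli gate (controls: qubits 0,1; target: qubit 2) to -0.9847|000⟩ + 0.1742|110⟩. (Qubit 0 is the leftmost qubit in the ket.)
-0.9847|000⟩ + 0.1742|111⟩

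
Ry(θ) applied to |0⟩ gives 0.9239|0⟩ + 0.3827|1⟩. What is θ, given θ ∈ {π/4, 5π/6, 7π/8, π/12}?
π/4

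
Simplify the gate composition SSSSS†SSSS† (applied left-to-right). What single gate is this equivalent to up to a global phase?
S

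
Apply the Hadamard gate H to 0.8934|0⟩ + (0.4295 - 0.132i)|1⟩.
(0.9354 - 0.09334i)|0⟩ + (0.328 + 0.09334i)|1⟩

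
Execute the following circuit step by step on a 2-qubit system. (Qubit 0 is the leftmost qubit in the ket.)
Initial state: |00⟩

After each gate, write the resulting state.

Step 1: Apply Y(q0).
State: i|10⟩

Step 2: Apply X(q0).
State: i|00⟩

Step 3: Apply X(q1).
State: i|01⟩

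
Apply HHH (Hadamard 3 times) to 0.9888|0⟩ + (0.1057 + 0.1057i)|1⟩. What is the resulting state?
(0.7739 + 0.07474i)|0⟩ + (0.6244 - 0.07474i)|1⟩

H² = I, so H^3 = H: a single Hadamard. With (a, b) = (0.9888, (0.1057 + 0.1057i)), H gives ((a + b)/√2, (a − b)/√2) = ((0.7739 + 0.07474i), (0.6244 - 0.07474i)).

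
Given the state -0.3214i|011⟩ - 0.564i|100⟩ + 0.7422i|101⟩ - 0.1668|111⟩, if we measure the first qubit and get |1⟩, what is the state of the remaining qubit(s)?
-0.5956i|00⟩ + 0.7838i|01⟩ - 0.1761|11⟩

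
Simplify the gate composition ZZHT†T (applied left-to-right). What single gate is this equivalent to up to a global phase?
H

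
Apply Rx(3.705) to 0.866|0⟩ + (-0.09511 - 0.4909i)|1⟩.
(-0.7123 + 0.09136i)|0⟩ + (0.02644 - 0.6954i)|1⟩

Rx(3.705) = [[cos(θ/2), −i·sin(θ/2)], [−i·sin(θ/2), cos(θ/2)]]; θ = 3.705, cos(θ/2) ≈ -0.277993, sin(θ/2) ≈ 0.960583.
With a = amp(|0⟩) = 0.866 and b = amp(|1⟩) = (-0.09511 - 0.4909i):
new amp(|0⟩) = (-0.277993)·a + (-0.960583i)·b = (-0.7123 + 0.09136i)
new amp(|1⟩) = (-0.960583i)·a + (-0.277993)·b = (0.02644 - 0.6954i)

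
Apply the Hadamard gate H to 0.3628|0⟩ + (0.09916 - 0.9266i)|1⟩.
(0.3267 - 0.6552i)|0⟩ + (0.1864 + 0.6552i)|1⟩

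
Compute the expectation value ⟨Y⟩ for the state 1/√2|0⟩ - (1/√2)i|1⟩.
-1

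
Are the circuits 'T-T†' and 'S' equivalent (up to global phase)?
No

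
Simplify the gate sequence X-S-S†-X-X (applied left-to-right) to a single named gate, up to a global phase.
X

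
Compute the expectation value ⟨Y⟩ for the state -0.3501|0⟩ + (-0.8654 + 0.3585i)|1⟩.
-0.251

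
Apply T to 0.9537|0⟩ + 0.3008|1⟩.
0.9537|0⟩ + (0.2127 + 0.2127i)|1⟩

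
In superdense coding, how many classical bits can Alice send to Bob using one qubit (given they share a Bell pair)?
2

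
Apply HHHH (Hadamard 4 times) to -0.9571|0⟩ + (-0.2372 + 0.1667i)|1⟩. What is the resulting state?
-0.9571|0⟩ + (-0.2372 + 0.1667i)|1⟩

H² = I, so an even number of Hadamards cancels: H^4 = I and the state is unchanged.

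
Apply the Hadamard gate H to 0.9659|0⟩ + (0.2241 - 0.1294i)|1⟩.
(0.8415 - 0.0915i)|0⟩ + (0.5245 + 0.0915i)|1⟩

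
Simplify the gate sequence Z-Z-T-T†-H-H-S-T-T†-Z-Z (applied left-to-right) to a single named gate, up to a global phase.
S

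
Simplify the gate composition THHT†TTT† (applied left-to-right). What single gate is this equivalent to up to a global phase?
T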